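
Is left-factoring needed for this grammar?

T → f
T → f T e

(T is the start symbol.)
Left-factoring is needed when two productions for the same non-terminal
share a common prefix on the right-hand side.

Productions for T:
  T → f
  T → f T e

Found common prefix 'f' in productions for T

Answer: Yes, T has productions with common prefix 'f'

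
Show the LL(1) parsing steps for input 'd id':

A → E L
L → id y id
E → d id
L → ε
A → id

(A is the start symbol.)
LL(1) parsing maintains a stack (initially the start symbol over $) and the input. At each step: if the stack top is a terminal, match it against the current input token; if it is a non-terminal N, replace it with the RHS of M[N, lookahead] (the unique production whose predict set contains the lookahead).

Stack is shown with the top on the left.

Stack     Input   Action
------------------------
A $       d id $  output A → E L
E L $     d id $  output E → d id
d id L $  d id $  match 'd'
id L $    id $    match 'id'
L $       $       output L → ε
$         $       accept

The string is accepted.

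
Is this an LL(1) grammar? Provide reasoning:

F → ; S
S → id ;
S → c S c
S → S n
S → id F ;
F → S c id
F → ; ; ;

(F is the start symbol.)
No. Predict set conflict for F: { ';' }

Relevant sets:
  FIRST(S) = { 'c', 'id' }

For F:
  PREDICT(F → ';' S) = { ';' }
  PREDICT(F → S c id) = { 'c', 'id' }
  PREDICT(F → ';' ';' ';') = { ';' }
For S:
  PREDICT(S → id ';') = { 'id' }
  PREDICT(S → c S c) = { 'c' }
  PREDICT(S → S n) = { 'c', 'id' }
  PREDICT(S → id F ';') = { 'id' }

Conflict found: Predict set conflict for F: { ';' }
The grammar is NOT LL(1).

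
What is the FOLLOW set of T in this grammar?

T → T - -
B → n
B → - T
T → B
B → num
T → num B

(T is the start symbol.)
{ $, '-' }

To compute FOLLOW(T), find every occurrence of T on a right-hand side N → α T β: add FIRST(β) \ {ε}, and if β is empty or nullable also add FOLLOW(N). Iterate to a fixed point.

T is the start symbol, so $ ∈ FOLLOW(T).
In T → T - -: T is followed by '-' '-', add FIRST('-' '-') \ {ε} = { '-' }
In B → - T: T is at the end, add FOLLOW(B)

The FOLLOW sets referred to above (computed the same way, to a fixed point):
  FOLLOW(B) = { $, '-' }

Taking the union: FOLLOW(T) = { $, '-' }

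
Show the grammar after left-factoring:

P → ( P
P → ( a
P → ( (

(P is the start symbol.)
P → ( P'
P' → P
P' → a
P' → (

Left-factoring transforms A → αβ₁ | αβ₂ into A → αA' and A' → β₁ | β₂
(α is the longest common prefix among the alternatives). Repeat until
no nonterminal has two alternatives with a common prefix.

Round 1: P has alternatives sharing prefix '('. Introduce P': P → ( P'
  Add: P' → P
  Add: P' → a
  Add: P' → (

No remaining common prefixes — done.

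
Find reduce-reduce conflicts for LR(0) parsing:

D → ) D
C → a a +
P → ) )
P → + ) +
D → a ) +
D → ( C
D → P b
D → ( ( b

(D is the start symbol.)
Augment with D' → D and build the canonical LR(0) collection (I0 = CLOSURE({[D' → . D]}), then GOTO on every symbol after a dot until no new states appear). It has 20 states:
  I0: { [D → . ( ( b], [D → . ( C], [D → . ) D], [D → . P b], [D → . a ) +], [D' → . D], [P → . ) )], [P → . + ) +] }  — shift
  I1: { [C → . a a +], [D → ( . ( b], [D → ( . C] }  — shift
  I2: { [D → ) . D], [D → . ( ( b], [D → . ( C], [D → . ) D], [D → . P b], [D → . a ) +], [P → ) . )], [P → . ) )], [P → . + ) +] }  — shift
  I3: { [P → + . ) +] }  — shift
  I4: { [D' → D .] }  — accept
  I5: { [D → P . b] }  — shift
  I6: { [D → a . ) +] }  — shift
  I7: { [D → a ) . +] }  — shift
  I8: { [D → a ) + .] }  — reduce
  I9: { [D → P b .] }  — reduce
  I10: { [P → + ) . +] }  — shift
  I11: { [P → + ) + .] }  — reduce
  I12: { [D → ) . D], [D → . ( ( b], [D → . ( C], [D → . ) D], [D → . P b], [D → . a ) +], [P → ) ) .], [P → ) . )], [P → . ) )], [P → . + ) +] }  — shift, reduce
  I13: { [D → ) D .] }  — reduce
  I14: { [D → ( ( . b] }  — shift
  I15: { [D → ( C .] }  — reduce
  I16: { [C → a . a +] }  — shift
  I17: { [C → a a . +] }  — shift
  I18: { [C → a a + .] }  — reduce
  I19: { [D → ( ( b .] }  — reduce

No state contains more than one complete item.

Answer: No reduce-reduce conflicts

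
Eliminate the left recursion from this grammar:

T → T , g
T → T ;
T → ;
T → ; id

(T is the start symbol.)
T is directly left-recursive. The standard transformation for
  A → A α₁ | ... | A α_m | β₁ | ... | β_n
is
  A  → β₁ A' | ... | β_n A'
  A' → α₁ A' | ... | α_m A' | ε

T → ; becomes T → ; T'
T → ; id becomes T → ; id T'
T → T , g becomes T' → , g T'
T → T ; becomes T' → ; T'
Add T' → ε

Resulting grammar:
T → ; T'
T → ; id T'
T' → , g T'
T' → ; T'
T' → ε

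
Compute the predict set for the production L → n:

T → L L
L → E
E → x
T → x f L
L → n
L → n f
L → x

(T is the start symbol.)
{ 'n' }

PREDICT(L → n) = (FIRST(RHS) \ {ε}) ∪ (FOLLOW(L) if ε ∈ FIRST(RHS), i.e. RHS ⇒* ε)
FIRST(n) = { 'n' }
ε ∉ FIRST(n), so FOLLOW(L) is not added.
PREDICT(L → n) = { 'n' }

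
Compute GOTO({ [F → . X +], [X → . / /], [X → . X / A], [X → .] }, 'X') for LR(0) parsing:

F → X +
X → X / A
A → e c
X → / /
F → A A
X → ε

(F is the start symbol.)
GOTO(I, 'X') = CLOSURE({ [A → αX.β] : [A → α.Xβ] ∈ I, X = 'X' })

Items with dot before 'X', with the dot advanced:
  [F → . X +] → [F → X . +]
  [X → . X / A] → [X → X . / A]
Closure adds nothing (no advanced item has the dot before a non-terminal).

GOTO = { [F → X . +], [X → X . / A] }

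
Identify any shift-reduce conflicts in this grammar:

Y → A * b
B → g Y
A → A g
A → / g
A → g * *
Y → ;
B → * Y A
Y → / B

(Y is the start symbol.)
Yes — I13: [A → / g .] vs [A → . / g]; I17: [B → * Y A .] vs [A → A . g]

Augment with Y' → Y and build the canonical LR(0) collection (I0 = CLOSURE({[Y' → . Y]}), then GOTO on every symbol after a dot until no new states appear). It has 19 states:
  I0: { [A → . / g], [A → . A g], [A → . g * *], [Y → . / B], [Y → . ;], [Y → . A * b], [Y' → . Y] }  — shift
  I1: { [A → / . g], [B → . * Y A], [B → . g Y], [Y → / . B] }  — shift
  I2: { [Y → ; .] }  — reduce
  I3: { [A → A . g], [Y → A . * b] }  — shift
  I4: { [Y' → Y .] }  — accept
  I5: { [A → g . * *] }  — shift
  I6: { [A → g * . *] }  — shift
  I7: { [A → g * * .] }  — reduce
  I8: { [Y → A * . b] }  — shift
  I9: { [A → A g .] }  — reduce
  I10: { [Y → A * b .] }  — reduce
  I11: { [A → . / g], [A → . A g], [A → . g * *], [B → * . Y A], [Y → . / B], [Y → . ;], [Y → . A * b] }  — shift
  I12: { [Y → / B .] }  — reduce
  I13: { [A → . / g], [A → . A g], [A → . g * *], [A → / g .], [B → g . Y], [Y → . / B], [Y → . ;], [Y → . A * b] }  — shift, reduce
  I14: { [B → g Y .] }  — reduce
  I15: { [A → . / g], [A → . A g], [A → . g * *], [B → * Y . A] }  — shift
  I16: { [A → / . g] }  — shift
  I17: { [A → A . g], [B → * Y A .] }  — shift, reduce
  I18: { [A → / g .] }  — reduce

I13 contains reduce item [A → / g .] and shift items [A → . / g], [A → . g * *], [Y → . / B], [Y → . ;] — shift-reduce conflict.
I17 contains reduce item [B → * Y A .] and shift item [A → A . g] — shift-reduce conflict.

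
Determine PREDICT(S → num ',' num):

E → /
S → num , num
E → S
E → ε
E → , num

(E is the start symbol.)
PREDICT(S → num ',' num) = (FIRST(RHS) \ {ε}) ∪ (FOLLOW(S) if ε ∈ FIRST(RHS), i.e. RHS ⇒* ε)
FIRST(num ',' num) = { 'num' }
ε ∉ FIRST(num ',' num), so FOLLOW(S) is not added.
PREDICT(S → num ',' num) = { 'num' }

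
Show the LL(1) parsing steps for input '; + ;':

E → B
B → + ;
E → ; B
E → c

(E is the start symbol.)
Stack is shown with the top on the left.

Stack  Input    Action
----------------------
E $    ; + ; $  output E → ; B
; B $  ; + ; $  match ';'
B $    + ; $    output B → + ;
+ ; $  + ; $    match '+'
; $    ; $      match ';'
$      $        accept

The string is accepted.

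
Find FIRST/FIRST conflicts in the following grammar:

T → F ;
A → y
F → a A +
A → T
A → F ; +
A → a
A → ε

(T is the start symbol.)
Yes. A → T / A → F ';' '+' on { 'a' }; A → T / A → a on { 'a' }; A → F ';' '+' / A → a on { 'a' }

A FIRST/FIRST conflict occurs when two productions N → α and N → β for the same non-terminal have FIRST(α) ∩ FIRST(β) ≠ ∅ (with ε ∈ FIRST of a nullable right-hand side, so two nullable alternatives also conflict).

FIRST sets of the non-terminals at (or reachable through a nullable prefix from) the front of some alternative:
  FIRST(T) = { 'a' }
  FIRST(F) = { 'a' }

Productions for A:
  A → y: FIRST = { 'y' }
  A → T: FIRST = { 'a' }
  A → F ; +: FIRST = { 'a' }
  A → a: FIRST = { 'a' }
  A → ε: FIRST = { ε }
T, F have only one production, so no FIRST/FIRST conflict is possible there.

Conflict for A: A → T and A → F ; +
  Overlap: { 'a' }
Conflict for A: A → T and A → a
  Overlap: { 'a' }
Conflict for A: A → F ; + and A → a
  Overlap: { 'a' }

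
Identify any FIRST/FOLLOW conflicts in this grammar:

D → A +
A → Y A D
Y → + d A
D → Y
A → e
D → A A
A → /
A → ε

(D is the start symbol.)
A FIRST/FOLLOW conflict occurs when a non-terminal N has a nullable alternative N → β (β ⇒* ε) and another alternative N → α with FIRST(α) ∩ FOLLOW(N) ≠ ∅: on such a lookahead the parser cannot decide between expanding α and letting N vanish via β.

Nullable non-terminals: A, D.
FIRST sets used below: FIRST(Y) = { '+' }, FIRST(A) = { '+', '/', 'e', ε }

A: nullable alternative(s) A → ε; FOLLOW(A) = { $, '+', '/', 'e' }
  A → Y A D: FIRST \ {ε} = { '+' } — overlaps FOLLOW(A) on { '+' }: CONFLICT
  A → e: FIRST \ {ε} = { 'e' } — overlaps FOLLOW(A) on { 'e' }: CONFLICT
  A → /: FIRST \ {ε} = { '/' } — overlaps FOLLOW(A) on { '/' }: CONFLICT
  A → ε: FIRST \ {ε} = { } — this is the only nullable alternative, skip

D: nullable alternative(s) D → A A; FOLLOW(D) = { $, '+', '/', 'e' }
  D → A +: FIRST \ {ε} = { '+', '/', 'e' } — overlaps FOLLOW(D) on { '+', '/', 'e' }: CONFLICT
  D → Y: FIRST \ {ε} = { '+' } — overlaps FOLLOW(D) on { '+' }: CONFLICT
  D → A A: FIRST \ {ε} = { '+', '/', 'e' } — this is the only nullable alternative, skip

Y has no nullable alternative, so no FIRST/FOLLOW check is needed there.

So the grammar has 5 FIRST/FOLLOW conflicts (marked CONFLICT above).

Answer: Yes. D → A '+' with FOLLOW(D) on { '+', '/', 'e' }; D → Y with FOLLOW(D) on { '+' }; A → Y A D with FOLLOW(A) on { '+' }; A → e with FOLLOW(A) on { 'e' }; A → '/' with FOLLOW(A) on { '/' }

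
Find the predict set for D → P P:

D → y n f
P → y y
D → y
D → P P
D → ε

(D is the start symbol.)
{ 'y' }

PREDICT(D → P P) = (FIRST(RHS) \ {ε}) ∪ (FOLLOW(D) if ε ∈ FIRST(RHS), i.e. RHS ⇒* ε)
FIRST(P) = { 'y' }
FIRST(P P) = { 'y' }
ε ∉ FIRST(P P), so FOLLOW(D) is not added.
PREDICT(D → P P) = { 'y' }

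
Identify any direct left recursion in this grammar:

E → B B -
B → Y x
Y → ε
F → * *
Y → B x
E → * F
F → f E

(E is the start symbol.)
E → B B -: starts with B
B → Y x: starts with Y
Y → ε: starts with ε
F → * *: starts with '*'
Y → B x: starts with B
E → * F: starts with '*'
F → f E: starts with f

No direct left recursion found.

Answer: No direct left recursion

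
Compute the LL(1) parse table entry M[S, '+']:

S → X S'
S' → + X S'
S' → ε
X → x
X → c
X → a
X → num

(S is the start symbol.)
Empty (error entry)

To find M[S, '+'], we find productions for S where '+' is in the predict set (PREDICT(N → α) = (FIRST(α) \ {ε}) ∪ (FOLLOW(N) if α ⇒* ε)).

Relevant sets:
  FIRST(X) = { 'a', 'c', 'num', 'x' }

S → X S': PREDICT = { 'a', 'c', 'num', 'x' }

M[S, '+'] is empty (no production applies)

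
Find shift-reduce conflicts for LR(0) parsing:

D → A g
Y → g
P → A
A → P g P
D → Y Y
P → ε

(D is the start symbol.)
Yes — I0: [P → .] vs [Y → . g]; I1: [P → A .] vs [D → A . g]; I9: [A → P g P .] vs [A → P . g P]

Augment with D' → D and build the canonical LR(0) collection (I0 = CLOSURE({[D' → . D]}), then GOTO on every symbol after a dot until no new states appear). It has 11 states:
  I0: { [A → . P g P], [D → . A g], [D → . Y Y], [D' → . D], [P → . A], [P → .], [Y → . g] }  — shift, reduce
  I1: { [D → A . g], [P → A .] }  — shift, reduce
  I2: { [D' → D .] }  — accept
  I3: { [A → P . g P] }  — shift
  I4: { [D → Y . Y], [Y → . g] }  — shift
  I5: { [Y → g .] }  — reduce
  I6: { [D → Y Y .] }  — reduce
  I7: { [A → . P g P], [A → P g . P], [P → . A], [P → .] }  — reduce
  I8: { [P → A .] }  — reduce
  I9: { [A → P . g P], [A → P g P .] }  — shift, reduce
  I10: { [D → A g .] }  — reduce

I0 contains reduce item [P → .] and shift item [Y → . g] — shift-reduce conflict.
I1 contains reduce item [P → A .] and shift item [D → A . g] — shift-reduce conflict.
I9 contains reduce item [A → P g P .] and shift item [A → P . g P] — shift-reduce conflict.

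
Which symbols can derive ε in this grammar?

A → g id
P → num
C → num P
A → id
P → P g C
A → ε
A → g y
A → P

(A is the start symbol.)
ε-productions: A → ε
So A is immediately nullable.
No further non-terminal can be added: every production for the remaining non-terminals contains a terminal or a non-nullable non-terminal.
Nullable = { 'A' }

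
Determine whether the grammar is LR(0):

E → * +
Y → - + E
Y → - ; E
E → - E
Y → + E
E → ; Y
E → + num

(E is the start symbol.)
A grammar is LR(0) if no state in the canonical LR(0) collection has:
  - both a shift item (dot before a terminal) and a complete item (shift-reduce conflict), or
  - two or more complete items (reduce-reduce conflict; the accept item [E' → E .] counts as a complete item here).

Augment with E' → E and build the canonical LR(0) collection (I0 = CLOSURE({[E' → . E]}), then GOTO on every symbol after a dot until no new states appear). It has 17 states:
  I0: { [E → . * +], [E → . + num], [E → . - E], [E → . ; Y], [E' → . E] }  — shift
  I1: { [E → * . +] }  — shift
  I2: { [E → + . num] }  — shift
  I3: { [E → - . E], [E → . * +], [E → . + num], [E → . - E], [E → . ; Y] }  — shift
  I4: { [E → ; . Y], [Y → . + E], [Y → . - + E], [Y → . - ; E] }  — shift
  I5: { [E' → E .] }  — accept
  I6: { [E → . * +], [E → . + num], [E → . - E], [E → . ; Y], [Y → + . E] }  — shift
  I7: { [Y → - . + E], [Y → - . ; E] }  — shift
  I8: { [E → ; Y .] }  — reduce
  I9: { [E → . * +], [E → . + num], [E → . - E], [E → . ; Y], [Y → - + . E] }  — shift
  I10: { [E → . * +], [E → . + num], [E → . - E], [E → . ; Y], [Y → - ; . E] }  — shift
  I11: { [Y → - ; E .] }  — reduce
  I12: { [Y → - + E .] }  — reduce
  I13: { [Y → + E .] }  — reduce
  I14: { [E → - E .] }  — reduce
  I15: { [E → + num .] }  — reduce
  I16: { [E → * + .] }  — reduce

Every state is either a pure shift/goto state or contains exactly one complete item and nothing to shift — no conflicts. The grammar is LR(0).

Answer: Yes, the grammar is LR(0)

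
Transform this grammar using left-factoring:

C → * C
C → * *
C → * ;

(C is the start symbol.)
Left-factoring transforms A → αβ₁ | αβ₂ into A → αA' and A' → β₁ | β₂
(α is the longest common prefix among the alternatives). Repeat until
no nonterminal has two alternatives with a common prefix.

Round 1: C has alternatives sharing prefix '*'. Introduce C': C → * C'
  Add: C' → C
  Add: C' → *
  Add: C' → ;

No remaining common prefixes — done.

Resulting grammar:
C → * C'
C' → C
C' → *
C' → ;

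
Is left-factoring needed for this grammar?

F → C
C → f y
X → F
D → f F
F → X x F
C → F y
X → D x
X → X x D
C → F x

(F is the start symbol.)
Left-factoring is needed when two productions for the same non-terminal
share a common prefix on the right-hand side.

Productions for F:
  F → C
  F → X x F
Productions for C:
  C → f y
  C → F y
  C → F x
Productions for X:
  X → F
  X → D x
  X → X x D

Found common prefix 'F' in productions for C

Answer: Yes, C has productions with common prefix 'F'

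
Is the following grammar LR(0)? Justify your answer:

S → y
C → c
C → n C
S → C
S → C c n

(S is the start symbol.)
A grammar is LR(0) if no state in the canonical LR(0) collection has:
  - both a shift item (dot before a terminal) and a complete item (shift-reduce conflict), or
  - two or more complete items (reduce-reduce conflict; the accept item [S' → S .] counts as a complete item here).

Augment with S' → S and build the canonical LR(0) collection (I0 = CLOSURE({[S' → . S]}), then GOTO on every symbol after a dot until no new states appear). It has 9 states:
  I0: { [C → . c], [C → . n C], [S → . C c n], [S → . C], [S → . y], [S' → . S] }  — shift
  I1: { [S → C . c n], [S → C .] }  — shift, reduce
  I2: { [S' → S .] }  — accept
  I3: { [C → c .] }  — reduce
  I4: { [C → . c], [C → . n C], [C → n . C] }  — shift
  I5: { [S → y .] }  — reduce
  I6: { [C → n C .] }  — reduce
  I7: { [S → C c . n] }  — shift
  I8: { [S → C c n .] }  — reduce

Conflict in state I1:
  Shift-reduce conflict between [S → C .] and [S → C . c n]
So the grammar is NOT LR(0).

Answer: No. Shift-reduce conflict between [S → C .] and [S → C . c n]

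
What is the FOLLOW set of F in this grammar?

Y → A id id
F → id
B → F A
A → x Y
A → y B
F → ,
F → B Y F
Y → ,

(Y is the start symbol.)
{ 'x', 'y' }

To compute FOLLOW(F), find every occurrence of F on a right-hand side N → α F β: add FIRST(β) \ {ε}, and if β is empty or nullable also add FOLLOW(N). Iterate to a fixed point.

In B → F A: F is followed by A, add FIRST(A) \ {ε} = { 'x', 'y' }
In F → B Y F: F is at the end; this adds FOLLOW(F) to itself — nothing new

Taking the union: FOLLOW(F) = { 'x', 'y' }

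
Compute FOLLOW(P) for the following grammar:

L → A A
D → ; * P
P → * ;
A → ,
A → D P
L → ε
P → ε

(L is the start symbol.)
{ $, '*', ',', ';' }

To compute FOLLOW(P), find every occurrence of P on a right-hand side N → α P β: add FIRST(β) \ {ε}, and if β is empty or nullable also add FOLLOW(N). Iterate to a fixed point.

In D → ; * P: P is at the end, add FOLLOW(D)
In A → D P: P is at the end, add FOLLOW(A)

The FOLLOW sets referred to above (computed the same way, to a fixed point):
  FOLLOW(D) = { $, '*', ',', ';' }
  FOLLOW(A) = { $, ',', ';' }

Taking the union: FOLLOW(P) = { $, '*', ',', ';' }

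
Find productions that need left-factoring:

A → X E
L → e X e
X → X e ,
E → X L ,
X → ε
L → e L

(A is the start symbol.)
Left-factoring is needed when two productions for the same non-terminal
share a common prefix on the right-hand side.

Productions for L:
  L → e X e
  L → e L
Productions for X:
  X → X e ,
  X → ε

Found common prefix 'e' in productions for L

Answer: Yes, L has productions with common prefix 'e'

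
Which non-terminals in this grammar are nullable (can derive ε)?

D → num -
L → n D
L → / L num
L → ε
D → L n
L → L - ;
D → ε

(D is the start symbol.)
{ 'D', 'L' }

ε-productions: L → ε, D → ε
So L, D are immediately nullable.
Every non-terminal is now nullable.
Nullable = { 'D', 'L' }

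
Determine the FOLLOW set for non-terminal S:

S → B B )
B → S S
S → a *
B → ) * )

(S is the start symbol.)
{ $, ')', 'a' }

To compute FOLLOW(S), find every occurrence of S on a right-hand side N → α S β: add FIRST(β) \ {ε}, and if β is empty or nullable also add FOLLOW(N). Iterate to a fixed point.

S is the start symbol, so $ ∈ FOLLOW(S).
In B → S S: S is followed by S, add FIRST(S) \ {ε} = { ')', 'a' }
In B → S S: S is at the end, add FOLLOW(B)

The FOLLOW sets referred to above (computed the same way, to a fixed point):
  FOLLOW(B) = { ')', 'a' }

Taking the union: FOLLOW(S) = { $, ')', 'a' }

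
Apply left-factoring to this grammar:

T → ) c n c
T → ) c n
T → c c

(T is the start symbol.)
Left-factoring transforms A → αβ₁ | αβ₂ into A → αA' and A' → β₁ | β₂
(α is the longest common prefix among the alternatives). Repeat until
no nonterminal has two alternatives with a common prefix.

Round 1: T has alternatives sharing prefix ') c n'. Introduce T': T → ) c n T'
  Add: T' → c
  Add: T' → ε

No remaining common prefixes — done.

Resulting grammar:
T → ) c n T'
T' → c
T' → ε
T → c c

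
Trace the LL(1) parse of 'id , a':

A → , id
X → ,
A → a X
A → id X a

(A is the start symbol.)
LL(1) parsing maintains a stack (initially the start symbol over $) and the input. At each step: if the stack top is a terminal, match it against the current input token; if it is a non-terminal N, replace it with the RHS of M[N, lookahead] (the unique production whose predict set contains the lookahead).

Stack is shown with the top on the left.

Stack     Input     Action
--------------------------
A $       id , a $  output A → id X a
id X a $  id , a $  match 'id'
X a $     , a $     output X → ,
, a $     , a $     match ','
a $       a $       match 'a'
$         $         accept

The string is accepted.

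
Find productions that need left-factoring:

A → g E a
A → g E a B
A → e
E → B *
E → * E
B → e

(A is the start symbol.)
Left-factoring is needed when two productions for the same non-terminal
share a common prefix on the right-hand side.

Productions for A:
  A → g E a
  A → g E a B
  A → e
Productions for E:
  E → B *
  E → * E

Found common prefix 'g E a' in productions for A

Answer: Yes, A has productions with common prefix 'g E a'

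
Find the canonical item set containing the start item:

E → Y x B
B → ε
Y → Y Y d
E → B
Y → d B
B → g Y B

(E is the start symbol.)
{ [B → . g Y B], [B → .], [E → . B], [E → . Y x B], [E' → . E], [Y → . Y Y d], [Y → . d B] }

First, augment the grammar with E' → E
I₀ = CLOSURE({ [E' → . E] }):
  [E' → . E] has the dot before E: add [E → . Y x B], [E → . B]
  [E → . Y x B] has the dot before Y: add [Y → . Y Y d], [Y → . d B]
  [E → . B] has the dot before B: add [B → .], [B → . g Y B]
No further items can be added.

I₀ = { [B → . g Y B], [B → .], [E → . B], [E → . Y x B], [E' → . E], [Y → . Y Y d], [Y → . d B] }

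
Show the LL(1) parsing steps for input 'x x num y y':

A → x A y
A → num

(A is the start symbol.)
Stack is shown with the top on the left.

Stack      Input          Action
--------------------------------
A $        x x num y y $  output A → x A y
x A y $    x x num y y $  match 'x'
A y $      x num y y $    output A → x A y
x A y y $  x num y y $    match 'x'
A y y $    num y y $      output A → num
num y y $  num y y $      match 'num'
y y $      y y $          match 'y'
y $        y $            match 'y'
$          $              accept

The string is accepted.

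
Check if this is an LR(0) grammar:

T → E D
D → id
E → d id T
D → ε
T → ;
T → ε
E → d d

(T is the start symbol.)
A grammar is LR(0) if no state in the canonical LR(0) collection has:
  - both a shift item (dot before a terminal) and a complete item (shift-reduce conflict), or
  - two or more complete items (reduce-reduce conflict; the accept item [T' → T .] counts as a complete item here).

Augment with T' → T and build the canonical LR(0) collection (I0 = CLOSURE({[T' → . T]}), then GOTO on every symbol after a dot until no new states appear). It has 10 states:
  I0: { [E → . d d], [E → . d id T], [T → . ;], [T → . E D], [T → .], [T' → . T] }  — shift, reduce
  I1: { [T → ; .] }  — reduce
  I2: { [D → . id], [D → .], [T → E . D] }  — shift, reduce
  I3: { [T' → T .] }  — accept
  I4: { [E → d . d], [E → d . id T] }  — shift
  I5: { [E → d d .] }  — reduce
  I6: { [E → . d d], [E → . d id T], [E → d id . T], [T → . ;], [T → . E D], [T → .] }  — shift, reduce
  I7: { [E → d id T .] }  — reduce
  I8: { [T → E D .] }  — reduce
  I9: { [D → id .] }  — reduce

Conflict in state I0:
  Shift-reduce conflict between [T → .] and [E → . d d]
So the grammar is NOT LR(0).

Answer: No. Shift-reduce conflict between [T → .] and [E → . d d]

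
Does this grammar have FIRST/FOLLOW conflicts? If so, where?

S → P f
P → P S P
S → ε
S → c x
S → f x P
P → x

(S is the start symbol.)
A FIRST/FOLLOW conflict occurs when a non-terminal N has a nullable alternative N → β (β ⇒* ε) and another alternative N → α with FIRST(α) ∩ FOLLOW(N) ≠ ∅: on such a lookahead the parser cannot decide between expanding α and letting N vanish via β.

Nullable non-terminals: S.
FIRST sets used below: FIRST(P) = { 'x' }

S: nullable alternative(s) S → ε; FOLLOW(S) = { $, 'x' }
  S → P f: FIRST \ {ε} = { 'x' } — overlaps FOLLOW(S) on { 'x' }: CONFLICT
  S → ε: FIRST \ {ε} = { } — this is the only nullable alternative, skip
  S → c x: FIRST \ {ε} = { 'c' } — disjoint from FOLLOW(S)
  S → f x P: FIRST \ {ε} = { 'f' } — disjoint from FOLLOW(S)

P has no nullable alternative, so no FIRST/FOLLOW check is needed there.

So the grammar has 1 FIRST/FOLLOW conflict (marked CONFLICT above).

Answer: Yes. S → P f with FOLLOW(S) on { 'x' }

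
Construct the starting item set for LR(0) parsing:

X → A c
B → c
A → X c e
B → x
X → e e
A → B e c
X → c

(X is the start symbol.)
First, augment the grammar with X' → X
I₀ = CLOSURE({ [X' → . X] }):
  [X' → . X] has the dot before X: add [X → . A c], [X → . e e], [X → . c]
  [X → . A c] has the dot before A: add [A → . X c e], [A → . B e c]
  [A → . B e c] has the dot before B: add [B → . c], [B → . x]
No further items can be added.

I₀ = { [A → . B e c], [A → . X c e], [B → . c], [B → . x], [X → . A c], [X → . c], [X → . e e], [X' → . X] }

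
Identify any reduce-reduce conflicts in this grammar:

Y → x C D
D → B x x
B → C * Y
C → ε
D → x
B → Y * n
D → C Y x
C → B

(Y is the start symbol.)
Yes — I12: [C → .] vs [D → x .]

Augment with Y' → Y and build the canonical LR(0) collection (I0 = CLOSURE({[Y' → . Y]}), then GOTO on every symbol after a dot until no new states appear). It has 18 states:
  I0: { [Y → . x C D], [Y' → . Y] }  — shift
  I1: { [Y' → Y .] }  — accept
  I2: { [B → . C * Y], [B → . Y * n], [C → . B], [C → .], [Y → . x C D], [Y → x . C D] }  — shift, reduce
  I3: { [C → B .] }  — reduce
  I4: { [B → . C * Y], [B → . Y * n], [B → C . * Y], [C → . B], [C → .], [D → . B x x], [D → . C Y x], [D → . x], [Y → . x C D], [Y → x C . D] }  — shift, reduce
  I5: { [B → Y . * n] }  — shift
  I6: { [B → Y * . n] }  — shift
  I7: { [B → Y * n .] }  — reduce
  I8: { [B → C * . Y], [Y → . x C D] }  — shift
  I9: { [C → B .], [D → B . x x] }  — shift, reduce
  I10: { [B → C . * Y], [D → C . Y x], [Y → . x C D] }  — shift
  I11: { [Y → x C D .] }  — reduce
  I12: { [B → . C * Y], [B → . Y * n], [C → . B], [C → .], [D → x .], [Y → . x C D], [Y → x . C D] }  — shift, 2 reduces
  I13: { [D → C Y . x] }  — shift
  I14: { [D → C Y x .] }  — reduce
  I15: { [D → B x . x] }  — shift
  I16: { [D → B x x .] }  — reduce
  I17: { [B → C * Y .] }  — reduce

I12 contains complete items [C → .], [D → x .] — reduce-reduce conflict.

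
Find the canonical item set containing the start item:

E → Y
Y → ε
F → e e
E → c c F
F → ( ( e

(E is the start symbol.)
{ [E → . Y], [E → . c c F], [E' → . E], [Y → .] }

First, augment the grammar with E' → E
I₀ = CLOSURE({ [E' → . E] }):
  [E' → . E] has the dot before E: add [E → . Y], [E → . c c F]
  [E → . Y] has the dot before Y: add [Y → .]
No further items can be added.

I₀ = { [E → . Y], [E → . c c F], [E' → . E], [Y → .] }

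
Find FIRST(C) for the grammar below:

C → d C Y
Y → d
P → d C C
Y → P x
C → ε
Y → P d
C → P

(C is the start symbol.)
{ 'd', ε }

To compute FIRST(C), examine every production with C on the left-hand side, reading each right-hand side left to right until a non-nullable symbol is reached.

FIRST sets of the other non-terminals involved (by the same procedure, iterated to a fixed point):
  FIRST(P) = { 'd' }

From C → d C Y:
  - d is a terminal: add 'd' and stop
From C → ε:
  - ε-production, so ε ∈ FIRST(C)
From C → P:
  - P is a non-terminal: add FIRST(P) \ {ε} = { 'd' }
    P is not nullable, so stop

Collecting: FIRST(C) = { 'd', ε }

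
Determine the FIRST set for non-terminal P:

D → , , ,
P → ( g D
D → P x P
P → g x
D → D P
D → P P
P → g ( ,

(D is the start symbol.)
{ '(', 'g' }

To compute FIRST(P), examine every production with P on the left-hand side, reading each right-hand side left to right until a non-nullable symbol is reached.

From P → ( g D:
  - '(' is a terminal: add '(' and stop
From P → g x:
  - g is a terminal: add 'g' and stop
From P → g ( ,:
  - g is a terminal: add 'g' and stop

Collecting: FIRST(P) = { '(', 'g' }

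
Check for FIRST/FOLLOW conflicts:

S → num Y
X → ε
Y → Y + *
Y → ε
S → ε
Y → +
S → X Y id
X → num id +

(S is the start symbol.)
A FIRST/FOLLOW conflict occurs when a non-terminal N has a nullable alternative N → β (β ⇒* ε) and another alternative N → α with FIRST(α) ∩ FOLLOW(N) ≠ ∅: on such a lookahead the parser cannot decide between expanding α and letting N vanish via β.

Nullable non-terminals: S, X, Y.
FIRST sets used below: FIRST(X) = { 'num', ε }, FIRST(Y) = { '+', ε }

S: nullable alternative(s) S → ε; FOLLOW(S) = { $ }
  S → num Y: FIRST \ {ε} = { 'num' } — disjoint from FOLLOW(S)
  S → ε: FIRST \ {ε} = { } — this is the only nullable alternative, skip
  S → X Y id: FIRST \ {ε} = { '+', 'id', 'num' } — disjoint from FOLLOW(S)

X: nullable alternative(s) X → ε; FOLLOW(X) = { '+', 'id' }
  X → ε: FIRST \ {ε} = { } — this is the only nullable alternative, skip
  X → num id +: FIRST \ {ε} = { 'num' } — disjoint from FOLLOW(X)

Y: nullable alternative(s) Y → ε; FOLLOW(Y) = { $, '+', 'id' }
  Y → Y + *: FIRST \ {ε} = { '+' } — overlaps FOLLOW(Y) on { '+' }: CONFLICT
  Y → ε: FIRST \ {ε} = { } — this is the only nullable alternative, skip
  Y → +: FIRST \ {ε} = { '+' } — overlaps FOLLOW(Y) on { '+' }: CONFLICT

So the grammar has 2 FIRST/FOLLOW conflicts (marked CONFLICT above).

Answer: Yes. Y → Y '+' '*' with FOLLOW(Y) on { '+' }; Y → '+' with FOLLOW(Y) on { '+' }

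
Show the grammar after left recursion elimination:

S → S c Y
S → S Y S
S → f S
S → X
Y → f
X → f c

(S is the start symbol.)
S → f S S'
S → X S'
S' → c Y S'
S' → Y S S'
S' → ε
Y → f
X → f c

S is directly left-recursive. The standard transformation for
  A → A α₁ | ... | A α_m | β₁ | ... | β_n
is
  A  → β₁ A' | ... | β_n A'
  A' → α₁ A' | ... | α_m A' | ε

S → f S becomes S → f S S'
S → X becomes S → X S'
S → S c Y becomes S' → c Y S'
S → S Y S becomes S' → Y S S'
Add S' → ε

Productions for other non-terminals are unchanged:
  Y → f
  X → f c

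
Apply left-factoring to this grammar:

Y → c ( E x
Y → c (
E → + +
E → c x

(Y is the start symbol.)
Y → c ( Y'
Y' → E x
Y' → ε
E → + +
E → c x

Left-factoring transforms A → αβ₁ | αβ₂ into A → αA' and A' → β₁ | β₂
(α is the longest common prefix among the alternatives). Repeat until
no nonterminal has two alternatives with a common prefix.

Round 1: Y has alternatives sharing prefix 'c ('. Introduce Y': Y → c ( Y'
  Add: Y' → E x
  Add: Y' → ε

No remaining common prefixes — done.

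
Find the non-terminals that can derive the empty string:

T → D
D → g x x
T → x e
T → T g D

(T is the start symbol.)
None

A non-terminal is nullable if it can derive ε (the empty string): either it has an ε-production, or it has a production whose right-hand side consists entirely of nullable non-terminals.

There are no ε-productions, so no non-terminal can derive ε.
No non-terminals are nullable.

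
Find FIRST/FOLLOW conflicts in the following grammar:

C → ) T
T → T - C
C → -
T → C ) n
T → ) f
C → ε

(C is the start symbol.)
Yes. C → ')' T with FOLLOW(C) on { ')' }; C → '-' with FOLLOW(C) on { '-' }

A FIRST/FOLLOW conflict occurs when a non-terminal N has a nullable alternative N → β (β ⇒* ε) and another alternative N → α with FIRST(α) ∩ FOLLOW(N) ≠ ∅: on such a lookahead the parser cannot decide between expanding α and letting N vanish via β.

Nullable non-terminals: C.

C: nullable alternative(s) C → ε; FOLLOW(C) = { $, ')', '-' }
  C → ) T: FIRST \ {ε} = { ')' } — overlaps FOLLOW(C) on { ')' }: CONFLICT
  C → -: FIRST \ {ε} = { '-' } — overlaps FOLLOW(C) on { '-' }: CONFLICT
  C → ε: FIRST \ {ε} = { } — this is the only nullable alternative, skip

T has no nullable alternative, so no FIRST/FOLLOW check is needed there.

So the grammar has 2 FIRST/FOLLOW conflicts (marked CONFLICT above).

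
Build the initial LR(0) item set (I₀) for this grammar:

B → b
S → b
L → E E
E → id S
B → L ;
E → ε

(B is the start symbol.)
First, augment the grammar with B' → B
I₀ = CLOSURE({ [B' → . B] }):
  [B' → . B] has the dot before B: add [B → . b], [B → . L ;]
  [B → . L ;] has the dot before L: add [L → . E E]
  [L → . E E] has the dot before E: add [E → . id S], [E → .]
No further items can be added.

I₀ = { [B → . L ;], [B → . b], [B' → . B], [E → . id S], [E → .], [L → . E E] }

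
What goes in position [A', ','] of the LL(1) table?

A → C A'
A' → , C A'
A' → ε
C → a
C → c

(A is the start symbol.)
A' → , C A'

To find M[A', ','], we find productions for A' where ',' is in the predict set (PREDICT(N → α) = (FIRST(α) \ {ε}) ∪ (FOLLOW(N) if α ⇒* ε)).

Relevant sets:
  FOLLOW(A') = { $ }

A' → , C A': PREDICT = { ',' }
  ',' is in predict set, so this production goes in M[A', ',']
A' → ε: PREDICT = { $ }

M[A', ','] = A' → , C A'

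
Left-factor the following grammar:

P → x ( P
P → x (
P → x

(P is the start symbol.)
P → x P'
P' → ( P''
P'' → P
P'' → ε
P' → ε

Left-factoring transforms A → αβ₁ | αβ₂ into A → αA' and A' → β₁ | β₂
(α is the longest common prefix among the alternatives). Repeat until
no nonterminal has two alternatives with a common prefix.

Round 1: P has alternatives sharing prefix 'x'. Introduce P': P → x P'
  Add: P' → ( P
  Add: P' → (
  Add: P' → ε

Round 2: P' has alternatives sharing prefix '('. Introduce P'': P' → ( P''
  Add: P'' → P
  Add: P'' → ε

No remaining common prefixes — done.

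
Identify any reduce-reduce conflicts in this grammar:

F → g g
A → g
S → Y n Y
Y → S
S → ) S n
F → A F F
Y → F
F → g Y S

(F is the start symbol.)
Augment with F' → F and build the canonical LR(0) collection (I0 = CLOSURE({[F' → . F]}), then GOTO on every symbol after a dot until no new states appear). It has 17 states:
  I0: { [A → . g], [F → . A F F], [F → . g Y S], [F → . g g], [F' → . F] }  — shift
  I1: { [A → . g], [F → . A F F], [F → . g Y S], [F → . g g], [F → A . F F] }  — shift
  I2: { [F' → F .] }  — accept
  I3: { [A → . g], [A → g .], [F → . A F F], [F → . g Y S], [F → . g g], [F → g . Y S], [F → g . g], [S → . ) S n], [S → . Y n Y], [Y → . F], [Y → . S] }  — shift, reduce
  I4: { [A → . g], [F → . A F F], [F → . g Y S], [F → . g g], [S → ) . S n], [S → . ) S n], [S → . Y n Y], [Y → . F], [Y → . S] }  — shift
  I5: { [Y → F .] }  — reduce
  I6: { [Y → S .] }  — reduce
  I7: { [A → . g], [F → . A F F], [F → . g Y S], [F → . g g], [F → g Y . S], [S → . ) S n], [S → . Y n Y], [S → Y . n Y], [Y → . F], [Y → . S] }  — shift
  I8: { [A → . g], [A → g .], [F → . A F F], [F → . g Y S], [F → . g g], [F → g . Y S], [F → g . g], [F → g g .], [S → . ) S n], [S → . Y n Y], [Y → . F], [Y → . S] }  — shift, 2 reduces
  I9: { [F → g Y S .], [Y → S .] }  — 2 reduces
  I10: { [S → Y . n Y] }  — shift
  I11: { [A → . g], [F → . A F F], [F → . g Y S], [F → . g g], [S → . ) S n], [S → . Y n Y], [S → Y n . Y], [Y → . F], [Y → . S] }  — shift
  I12: { [S → Y . n Y], [S → Y n Y .] }  — shift, reduce
  I13: { [S → ) S . n], [Y → S .] }  — shift, reduce
  I14: { [S → ) S n .] }  — reduce
  I15: { [A → . g], [F → . A F F], [F → . g Y S], [F → . g g], [F → A F . F] }  — shift
  I16: { [F → A F F .] }  — reduce

I8 contains complete items [A → g .], [F → g g .] — reduce-reduce conflict.
I9 contains complete items [F → g Y S .], [Y → S .] — reduce-reduce conflict.

Answer: Yes — I8: [A → g .] vs [F → g g .]; I9: [F → g Y S .] vs [Y → S .]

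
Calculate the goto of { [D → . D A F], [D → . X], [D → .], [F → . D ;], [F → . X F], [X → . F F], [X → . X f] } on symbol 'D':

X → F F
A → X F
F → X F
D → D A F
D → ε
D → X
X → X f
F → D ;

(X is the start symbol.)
GOTO(I, 'D') = CLOSURE({ [A → αX.β] : [A → α.Xβ] ∈ I, X = 'D' })

Items with dot before 'D', with the dot advanced:
  [D → . D A F] → [D → D . A F]
  [F → . D ;] → [F → D . ;]
Closure of the advanced items:
  [D → D . A F] has the dot before A: add [A → . X F]
  [A → . X F] has the dot before X: add [X → . F F], [X → . X f]
  [X → . F F] has the dot before F: add [F → . X F], [F → . D ;]
  [F → . D ;] has the dot before D: add [D → . D A F], [D → .], [D → . X]

GOTO = { [A → . X F], [D → . D A F], [D → . X], [D → .], [D → D . A F], [F → . D ;], [F → . X F], [F → D . ;], [X → . F F], [X → . X f] }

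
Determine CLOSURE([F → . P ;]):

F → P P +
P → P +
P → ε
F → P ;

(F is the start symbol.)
To compute CLOSURE, for each item [A → α.Bβ] where B is a non-terminal, add [B → .γ] for all productions B → γ; repeat for the newly added items until nothing changes.

Start with: [F → . P ;]
  [F → . P ;] has the dot before P: add [P → . P +], [P → .]
No further items can be added.

CLOSURE = { [F → . P ;], [P → . P +], [P → .] }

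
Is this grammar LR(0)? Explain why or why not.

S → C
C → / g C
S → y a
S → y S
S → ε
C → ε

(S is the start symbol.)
A grammar is LR(0) if no state in the canonical LR(0) collection has:
  - both a shift item (dot before a terminal) and a complete item (shift-reduce conflict), or
  - two or more complete items (reduce-reduce conflict; the accept item [S' → S .] counts as a complete item here).

Augment with S' → S and build the canonical LR(0) collection (I0 = CLOSURE({[S' → . S]}), then GOTO on every symbol after a dot until no new states appear). It has 9 states:
  I0: { [C → . / g C], [C → .], [S → . C], [S → . y S], [S → . y a], [S → .], [S' → . S] }  — shift, 2 reduces
  I1: { [C → / . g C] }  — shift
  I2: { [S → C .] }  — reduce
  I3: { [S' → S .] }  — accept
  I4: { [C → . / g C], [C → .], [S → . C], [S → . y S], [S → . y a], [S → .], [S → y . S], [S → y . a] }  — shift, 2 reduces
  I5: { [S → y S .] }  — reduce
  I6: { [S → y a .] }  — reduce
  I7: { [C → . / g C], [C → .], [C → / g . C] }  — shift, reduce
  I8: { [C → / g C .] }  — reduce

Conflict in state I0:
  Shift-reduce conflict between [C → .] and [C → . / g C]
So the grammar is NOT LR(0).

Answer: No. Shift-reduce conflict between [C → .] and [C → . / g C]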